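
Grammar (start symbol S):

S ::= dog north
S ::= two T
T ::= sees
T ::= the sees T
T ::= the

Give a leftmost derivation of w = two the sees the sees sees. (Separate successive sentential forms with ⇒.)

S ⇒ two T ⇒ two the sees T ⇒ two the sees the sees T ⇒ two the sees the sees sees

S ⇒ two T   [S ::= two T]
two T ⇒ two the sees T   [T ::= the sees T]
two the sees T ⇒ two the sees the sees T   [T ::= the sees T]
two the sees the sees T ⇒ two the sees the sees sees   [T ::= sees]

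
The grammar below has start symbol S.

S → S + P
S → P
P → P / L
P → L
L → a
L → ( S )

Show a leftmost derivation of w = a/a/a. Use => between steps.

S => P => P/L => P/L/L => L/L/L => a/L/L => a/a/L => a/a/a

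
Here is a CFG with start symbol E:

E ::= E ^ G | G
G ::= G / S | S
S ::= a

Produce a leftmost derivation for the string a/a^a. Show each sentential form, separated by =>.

E => E^G   [E ::= E ^ G]
E^G => G^G   [E ::= G]
G^G => G/S^G   [G ::= G / S]
G/S^G => S/S^G   [G ::= S]
S/S^G => a/S^G   [S ::= a]
a/S^G => a/a^G   [S ::= a]
a/a^G => a/a^S   [G ::= S]
a/a^S => a/a^a   [S ::= a]

E => E^G => G^G => G/S^G => S/S^G => a/S^G => a/a^G => a/a^S => a/a^a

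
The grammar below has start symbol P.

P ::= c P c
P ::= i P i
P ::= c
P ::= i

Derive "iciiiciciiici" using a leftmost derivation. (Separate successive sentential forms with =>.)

P=>iPi=>icPci=>iciPici=>iciiPiici=>iciiiPiiici=>iciiicPciiici=>iciiiciciiici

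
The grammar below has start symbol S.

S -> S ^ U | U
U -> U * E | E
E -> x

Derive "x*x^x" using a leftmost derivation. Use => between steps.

S => S^U   [S -> S ^ U]
S^U => U^U   [S -> U]
U^U => U*E^U   [U -> U * E]
U*E^U => E*E^U   [U -> E]
E*E^U => x*E^U   [E -> x]
x*E^U => x*x^U   [E -> x]
x*x^U => x*x^E   [U -> E]
x*x^E => x*x^x   [E -> x]

S => S^U => U^U => U*E^U => E*E^U => x*E^U => x*x^U => x*x^E => x*x^x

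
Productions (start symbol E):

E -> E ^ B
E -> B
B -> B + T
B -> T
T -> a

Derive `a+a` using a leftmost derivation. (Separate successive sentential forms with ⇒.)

E ⇒ B ⇒ B+T ⇒ T+T ⇒ a+T ⇒ a+a

E ⇒ B   [E -> B]
B ⇒ B+T   [B -> B + T]
B+T ⇒ T+T   [B -> T]
T+T ⇒ a+T   [T -> a]
a+T ⇒ a+a   [T -> a]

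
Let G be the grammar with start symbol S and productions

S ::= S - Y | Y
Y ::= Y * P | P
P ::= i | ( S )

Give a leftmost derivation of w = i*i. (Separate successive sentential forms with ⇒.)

S ⇒ Y ⇒ Y*P ⇒ P*P ⇒ i*P ⇒ i*i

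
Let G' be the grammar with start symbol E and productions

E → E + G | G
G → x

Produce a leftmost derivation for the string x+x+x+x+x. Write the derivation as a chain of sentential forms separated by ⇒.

E ⇒ E+G   [E → E + G]
E+G ⇒ E+G+G   [E → E + G]
E+G+G ⇒ E+G+G+G   [E → E + G]
E+G+G+G ⇒ E+G+G+G+G   [E → E + G]
E+G+G+G+G ⇒ G+G+G+G+G   [E → G]
G+G+G+G+G ⇒ x+G+G+G+G   [G → x]
x+G+G+G+G ⇒ x+x+G+G+G   [G → x]
x+x+G+G+G ⇒ x+x+x+G+G   [G → x]
x+x+x+G+G ⇒ x+x+x+x+G   [G → x]
x+x+x+x+G ⇒ x+x+x+x+x   [G → x]

E ⇒ E+G ⇒ E+G+G ⇒ E+G+G+G ⇒ E+G+G+G+G ⇒ G+G+G+G+G ⇒ x+G+G+G+G ⇒ x+x+G+G+G ⇒ x+x+x+G+G ⇒ x+x+x+x+G ⇒ x+x+x+x+x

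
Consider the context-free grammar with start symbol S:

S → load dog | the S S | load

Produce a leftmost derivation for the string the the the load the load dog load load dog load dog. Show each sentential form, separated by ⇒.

S ⇒ the S S ⇒ the the S S S ⇒ the the the S S S S ⇒ the the the load S S S ⇒ the the the load the S S S S ⇒ the the the load the load dog S S S ⇒ the the the load the load dog load S S ⇒ the the the load the load dog load load dog S ⇒ the the the load the load dog load load dog load dog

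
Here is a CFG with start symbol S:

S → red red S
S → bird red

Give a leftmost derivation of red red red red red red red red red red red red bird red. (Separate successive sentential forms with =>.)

S => red red S => red red red red S => red red red red red red S => red red red red red red red red S => red red red red red red red red red red S => red red red red red red red red red red red red S => red red red red red red red red red red red red bird red

S => red red S   [S → red red S]
red red S => red red red red S   [S → red red S]
red red red red S => red red red red red red S   [S → red red S]
red red red red red red S => red red red red red red red red S   [S → red red S]
red red red red red red red red S => red red red red red red red red red red S   [S → red red S]
red red red red red red red red red red S => red red red red red red red red red red red red S   [S → red red S]
red red red red red red red red red red red red S => red red red red red red red red red red red red bird red   [S → bird red]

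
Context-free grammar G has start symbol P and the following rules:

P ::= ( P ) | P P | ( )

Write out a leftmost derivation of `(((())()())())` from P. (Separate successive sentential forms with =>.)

P => (P) => (PP) => ((P)P) => ((PP)P) => ((PPP)P) => (((P)PP)P) => (((())PP)P) => (((())()P)P) => (((())()())P) => (((())()())())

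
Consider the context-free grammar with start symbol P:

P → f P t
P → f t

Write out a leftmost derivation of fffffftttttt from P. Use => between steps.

P => fPt   [P → f P t]
fPt => ffPtt   [P → f P t]
ffPtt => fffPttt   [P → f P t]
fffPttt => ffffPtttt   [P → f P t]
ffffPtttt => fffffPttttt   [P → f P t]
fffffPttttt => fffffftttttt   [P → f t]

P => fPt => ffPtt => fffPttt => ffffPtttt => fffffPttttt => fffffftttttt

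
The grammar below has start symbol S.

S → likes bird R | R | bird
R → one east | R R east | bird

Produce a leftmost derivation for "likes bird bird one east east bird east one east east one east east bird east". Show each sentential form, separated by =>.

S => likes bird R   [S → likes bird R]
likes bird R => likes bird R R east   [R → R R east]
likes bird R R east => likes bird R R east R east   [R → R R east]
likes bird R R east R east => likes bird R R east R east R east   [R → R R east]
likes bird R R east R east R east => likes bird R R east R east R east R east   [R → R R east]
likes bird R R east R east R east R east => likes bird R R east R east R east R east R east   [R → R R east]
likes bird R R east R east R east R east R east => likes bird bird R east R east R east R east R east   [R → bird]
likes bird bird R east R east R east R east R east => likes bird bird one east east R east R east R east R east   [R → one east]
likes bird bird one east east R east R east R east R east => likes bird bird one east east bird east R east R east R east   [R → bird]
likes bird bird one east east bird east R east R east R east => likes bird bird one east east bird east one east east R east R east   [R → one east]
likes bird bird one east east bird east one east east R east R east => likes bird bird one east east bird east one east east one east east R east   [R → one east]
likes bird bird one east east bird east one east east one east east R east => likes bird bird one east east bird east one east east one east east bird east   [R → bird]

S => likes bird R => likes bird R R east => likes bird R R east R east => likes bird R R east R east R east => likes bird R R east R east R east R east => likes bird R R east R east R east R east R east => likes bird bird R east R east R east R east R east => likes bird bird one east east R east R east R east R east => likes bird bird one east east bird east R east R east R east => likes bird bird one east east bird east one east east R east R east => likes bird bird one east east bird east one east east one east east R east => likes bird bird one east east bird east one east east one east east bird east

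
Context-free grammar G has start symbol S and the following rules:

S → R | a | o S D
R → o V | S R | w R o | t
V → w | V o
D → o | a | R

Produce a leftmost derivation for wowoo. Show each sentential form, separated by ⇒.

S⇒R⇒wRo⇒woVo⇒woVoo⇒wowoo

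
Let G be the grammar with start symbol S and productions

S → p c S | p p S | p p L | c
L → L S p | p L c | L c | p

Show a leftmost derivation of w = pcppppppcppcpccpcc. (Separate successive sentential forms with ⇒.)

S ⇒ pcS   [S → p c S]
pcS ⇒ pcppL   [S → p p L]
pcppL ⇒ pcpppLc   [L → p L c]
pcpppLc ⇒ pcppppLcc   [L → p L c]
pcppppLcc ⇒ pcppppLSpcc   [L → L S p]
pcppppLSpcc ⇒ pcpppppLcSpcc   [L → p L c]
pcpppppLcSpcc ⇒ pcpppppLSpcSpcc   [L → L S p]
pcpppppLSpcSpcc ⇒ pcpppppLcSpcSpcc   [L → L c]
pcpppppLcSpcSpcc ⇒ pcppppppcSpcSpcc   [L → p]
pcppppppcSpcSpcc ⇒ pcppppppcppSpcSpcc   [S → p p S]
pcppppppcppSpcSpcc ⇒ pcppppppcppcpcSpcc   [S → c]
pcppppppcppcpcSpcc ⇒ pcppppppcppcpccpcc   [S → c]

S⇒pcS⇒pcppL⇒pcpppLc⇒pcppppLcc⇒pcppppLSpcc⇒pcpppppLcSpcc⇒pcpppppLSpcSpcc⇒pcpppppLcSpcSpcc⇒pcppppppcSpcSpcc⇒pcppppppcppSpcSpcc⇒pcppppppcppcpcSpcc⇒pcppppppcppcpccpcc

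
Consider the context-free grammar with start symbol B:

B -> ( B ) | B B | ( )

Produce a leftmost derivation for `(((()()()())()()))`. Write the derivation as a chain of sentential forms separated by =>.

B => (B) => ((B)) => ((BB)) => ((BBB)) => (((B)BB)) => (((BB)BB)) => (((()B)BB)) => (((()BB)BB)) => (((()BBB)BB)) => (((()()BB)BB)) => (((()()()B)BB)) => (((()()()())BB)) => (((()()()())()B)) => (((()()()())()()))

B => (B)   [B -> ( B )]
(B) => ((B))   [B -> ( B )]
((B)) => ((BB))   [B -> B B]
((BB)) => ((BBB))   [B -> B B]
((BBB)) => (((B)BB))   [B -> ( B )]
(((B)BB)) => (((BB)BB))   [B -> B B]
(((BB)BB)) => (((()B)BB))   [B -> ( )]
(((()B)BB)) => (((()BB)BB))   [B -> B B]
(((()BB)BB)) => (((()BBB)BB))   [B -> B B]
(((()BBB)BB)) => (((()()BB)BB))   [B -> ( )]
(((()()BB)BB)) => (((()()()B)BB))   [B -> ( )]
(((()()()B)BB)) => (((()()()())BB))   [B -> ( )]
(((()()()())BB)) => (((()()()())()B))   [B -> ( )]
(((()()()())()B)) => (((()()()())()()))   [B -> ( )]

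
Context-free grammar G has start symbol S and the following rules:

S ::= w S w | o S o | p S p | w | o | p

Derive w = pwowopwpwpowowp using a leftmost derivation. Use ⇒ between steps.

S⇒pSp⇒pwSwp⇒pwoSowp⇒pwowSwowp⇒pwowoSowowp⇒pwowopSpowowp⇒pwowopwSwpowowp⇒pwowopwpwpowowp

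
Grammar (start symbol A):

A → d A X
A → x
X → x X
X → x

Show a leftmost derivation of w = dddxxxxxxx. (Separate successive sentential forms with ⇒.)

A⇒dAX⇒ddAXX⇒dddAXXX⇒dddxXXX⇒dddxxXXX⇒dddxxxXX⇒dddxxxxXX⇒dddxxxxxXX⇒dddxxxxxxX⇒dddxxxxxxx

A ⇒ dAX   [A → d A X]
dAX ⇒ ddAXX   [A → d A X]
ddAXX ⇒ dddAXXX   [A → d A X]
dddAXXX ⇒ dddxXXX   [A → x]
dddxXXX ⇒ dddxxXXX   [X → x X]
dddxxXXX ⇒ dddxxxXX   [X → x]
dddxxxXX ⇒ dddxxxxXX   [X → x X]
dddxxxxXX ⇒ dddxxxxxXX   [X → x X]
dddxxxxxXX ⇒ dddxxxxxxX   [X → x]
dddxxxxxxX ⇒ dddxxxxxxx   [X → x]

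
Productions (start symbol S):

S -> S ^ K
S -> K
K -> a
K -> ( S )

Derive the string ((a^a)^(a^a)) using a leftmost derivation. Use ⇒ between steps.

S ⇒ K   [S -> K]
K ⇒ (S)   [K -> ( S )]
(S) ⇒ (S^K)   [S -> S ^ K]
(S^K) ⇒ (K^K)   [S -> K]
(K^K) ⇒ ((S)^K)   [K -> ( S )]
((S)^K) ⇒ ((S^K)^K)   [S -> S ^ K]
((S^K)^K) ⇒ ((K^K)^K)   [S -> K]
((K^K)^K) ⇒ ((a^K)^K)   [K -> a]
((a^K)^K) ⇒ ((a^a)^K)   [K -> a]
((a^a)^K) ⇒ ((a^a)^(S))   [K -> ( S )]
((a^a)^(S)) ⇒ ((a^a)^(S^K))   [S -> S ^ K]
((a^a)^(S^K)) ⇒ ((a^a)^(K^K))   [S -> K]
((a^a)^(K^K)) ⇒ ((a^a)^(a^K))   [K -> a]
((a^a)^(a^K)) ⇒ ((a^a)^(a^a))   [K -> a]

S⇒K⇒(S)⇒(S^K)⇒(K^K)⇒((S)^K)⇒((S^K)^K)⇒((K^K)^K)⇒((a^K)^K)⇒((a^a)^K)⇒((a^a)^(S))⇒((a^a)^(S^K))⇒((a^a)^(K^K))⇒((a^a)^(a^K))⇒((a^a)^(a^a))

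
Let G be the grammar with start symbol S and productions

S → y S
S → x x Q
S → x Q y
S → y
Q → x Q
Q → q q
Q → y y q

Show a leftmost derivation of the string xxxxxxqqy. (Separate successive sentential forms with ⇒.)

S⇒xQy⇒xxQy⇒xxxQy⇒xxxxQy⇒xxxxxQy⇒xxxxxxQy⇒xxxxxxqqy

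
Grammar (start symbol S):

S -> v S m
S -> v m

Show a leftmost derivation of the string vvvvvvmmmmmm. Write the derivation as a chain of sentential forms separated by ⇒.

S⇒vSm⇒vvSmm⇒vvvSmmm⇒vvvvSmmmm⇒vvvvvSmmmmm⇒vvvvvvmmmmmm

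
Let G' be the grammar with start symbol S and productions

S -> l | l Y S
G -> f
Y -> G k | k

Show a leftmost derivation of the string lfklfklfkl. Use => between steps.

S => lYS => lGkS => lfkS => lfklYS => lfklGkS => lfklfkS => lfklfklYS => lfklfklGkS => lfklfklfkS => lfklfklfkl

S => lYS   [S -> l Y S]
lYS => lGkS   [Y -> G k]
lGkS => lfkS   [G -> f]
lfkS => lfklYS   [S -> l Y S]
lfklYS => lfklGkS   [Y -> G k]
lfklGkS => lfklfkS   [G -> f]
lfklfkS => lfklfklYS   [S -> l Y S]
lfklfklYS => lfklfklGkS   [Y -> G k]
lfklfklGkS => lfklfklfkS   [G -> f]
lfklfklfkS => lfklfklfkl   [S -> l]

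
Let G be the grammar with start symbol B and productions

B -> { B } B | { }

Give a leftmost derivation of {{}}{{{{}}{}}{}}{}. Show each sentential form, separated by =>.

B=>{B}B=>{{}}B=>{{}}{B}B=>{{}}{{B}B}B=>{{}}{{{B}B}B}B=>{{}}{{{{}}B}B}B=>{{}}{{{{}}{}}B}B=>{{}}{{{{}}{}}{}}B=>{{}}{{{{}}{}}{}}{}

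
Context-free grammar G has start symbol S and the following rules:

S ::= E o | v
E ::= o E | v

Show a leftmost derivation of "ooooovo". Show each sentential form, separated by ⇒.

S ⇒ Eo   [S ::= E o]
Eo ⇒ oEo   [E ::= o E]
oEo ⇒ ooEo   [E ::= o E]
ooEo ⇒ oooEo   [E ::= o E]
oooEo ⇒ ooooEo   [E ::= o E]
ooooEo ⇒ oooooEo   [E ::= o E]
oooooEo ⇒ ooooovo   [E ::= v]

S ⇒ Eo ⇒ oEo ⇒ ooEo ⇒ oooEo ⇒ ooooEo ⇒ oooooEo ⇒ ooooovo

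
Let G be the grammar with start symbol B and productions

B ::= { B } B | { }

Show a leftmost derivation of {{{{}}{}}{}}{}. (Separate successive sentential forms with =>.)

B => {B}B   [B ::= { B } B]
{B}B => {{B}B}B   [B ::= { B } B]
{{B}B}B => {{{B}B}B}B   [B ::= { B } B]
{{{B}B}B}B => {{{{}}B}B}B   [B ::= { }]
{{{{}}B}B}B => {{{{}}{}}B}B   [B ::= { }]
{{{{}}{}}B}B => {{{{}}{}}{}}B   [B ::= { }]
{{{{}}{}}{}}B => {{{{}}{}}{}}{}   [B ::= { }]

B=>{B}B=>{{B}B}B=>{{{B}B}B}B=>{{{{}}B}B}B=>{{{{}}{}}B}B=>{{{{}}{}}{}}B=>{{{{}}{}}{}}{}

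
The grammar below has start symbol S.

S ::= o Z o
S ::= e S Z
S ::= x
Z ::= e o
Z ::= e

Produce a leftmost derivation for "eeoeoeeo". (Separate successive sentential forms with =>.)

S => eSZ => eeSZZ => eeoZoZZ => eeoeoZZ => eeoeoeZ => eeoeoeeo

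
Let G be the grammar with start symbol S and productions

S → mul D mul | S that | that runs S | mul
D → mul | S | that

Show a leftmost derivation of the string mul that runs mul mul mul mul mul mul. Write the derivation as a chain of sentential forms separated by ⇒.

S ⇒ mul D mul   [S → mul D mul]
mul D mul ⇒ mul S mul   [D → S]
mul S mul ⇒ mul that runs S mul   [S → that runs S]
mul that runs S mul ⇒ mul that runs mul D mul mul   [S → mul D mul]
mul that runs mul D mul mul ⇒ mul that runs mul S mul mul   [D → S]
mul that runs mul S mul mul ⇒ mul that runs mul mul D mul mul mul   [S → mul D mul]
mul that runs mul mul D mul mul mul ⇒ mul that runs mul mul mul mul mul mul   [D → mul]

S ⇒ mul D mul ⇒ mul S mul ⇒ mul that runs S mul ⇒ mul that runs mul D mul mul ⇒ mul that runs mul S mul mul ⇒ mul that runs mul mul D mul mul mul ⇒ mul that runs mul mul mul mul mul mul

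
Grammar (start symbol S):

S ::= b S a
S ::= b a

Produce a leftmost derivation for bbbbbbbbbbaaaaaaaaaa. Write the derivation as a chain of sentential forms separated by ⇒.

S ⇒ bSa   [S ::= b S a]
bSa ⇒ bbSaa   [S ::= b S a]
bbSaa ⇒ bbbSaaa   [S ::= b S a]
bbbSaaa ⇒ bbbbSaaaa   [S ::= b S a]
bbbbSaaaa ⇒ bbbbbSaaaaa   [S ::= b S a]
bbbbbSaaaaa ⇒ bbbbbbSaaaaaa   [S ::= b S a]
bbbbbbSaaaaaa ⇒ bbbbbbbSaaaaaaa   [S ::= b S a]
bbbbbbbSaaaaaaa ⇒ bbbbbbbbSaaaaaaaa   [S ::= b S a]
bbbbbbbbSaaaaaaaa ⇒ bbbbbbbbbSaaaaaaaaa   [S ::= b S a]
bbbbbbbbbSaaaaaaaaa ⇒ bbbbbbbbbbaaaaaaaaaa   [S ::= b a]

S ⇒ bSa ⇒ bbSaa ⇒ bbbSaaa ⇒ bbbbSaaaa ⇒ bbbbbSaaaaa ⇒ bbbbbbSaaaaaa ⇒ bbbbbbbSaaaaaaa ⇒ bbbbbbbbSaaaaaaaa ⇒ bbbbbbbbbSaaaaaaaaa ⇒ bbbbbbbbbbaaaaaaaaaa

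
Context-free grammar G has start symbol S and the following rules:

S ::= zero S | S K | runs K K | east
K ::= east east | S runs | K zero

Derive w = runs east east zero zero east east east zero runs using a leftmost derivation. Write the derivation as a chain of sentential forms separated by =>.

S => runs K K => runs K zero K => runs east east zero K => runs east east zero S runs => runs east east zero zero S runs => runs east east zero zero S K runs => runs east east zero zero east K runs => runs east east zero zero east K zero runs => runs east east zero zero east east east zero runs

S => runs K K   [S ::= runs K K]
runs K K => runs K zero K   [K ::= K zero]
runs K zero K => runs east east zero K   [K ::= east east]
runs east east zero K => runs east east zero S runs   [K ::= S runs]
runs east east zero S runs => runs east east zero zero S runs   [S ::= zero S]
runs east east zero zero S runs => runs east east zero zero S K runs   [S ::= S K]
runs east east zero zero S K runs => runs east east zero zero east K runs   [S ::= east]
runs east east zero zero east K runs => runs east east zero zero east K zero runs   [K ::= K zero]
runs east east zero zero east K zero runs => runs east east zero zero east east east zero runs   [K ::= east east]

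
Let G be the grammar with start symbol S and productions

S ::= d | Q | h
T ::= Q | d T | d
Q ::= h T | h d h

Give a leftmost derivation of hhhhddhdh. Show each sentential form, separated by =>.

S => Q => hT => hQ => hhT => hhQ => hhhT => hhhQ => hhhhT => hhhhdT => hhhhddT => hhhhddQ => hhhhddhdh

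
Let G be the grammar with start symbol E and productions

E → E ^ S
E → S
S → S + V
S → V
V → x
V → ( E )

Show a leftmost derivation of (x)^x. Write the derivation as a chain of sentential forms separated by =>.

E => E^S => S^S => V^S => (E)^S => (S)^S => (V)^S => (x)^S => (x)^V => (x)^x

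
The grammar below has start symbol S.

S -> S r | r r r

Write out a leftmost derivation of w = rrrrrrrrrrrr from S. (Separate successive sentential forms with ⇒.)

S ⇒ Sr ⇒ Srr ⇒ Srrr ⇒ Srrrr ⇒ Srrrrr ⇒ Srrrrrr ⇒ Srrrrrrr ⇒ Srrrrrrrr ⇒ Srrrrrrrrr ⇒ rrrrrrrrrrrr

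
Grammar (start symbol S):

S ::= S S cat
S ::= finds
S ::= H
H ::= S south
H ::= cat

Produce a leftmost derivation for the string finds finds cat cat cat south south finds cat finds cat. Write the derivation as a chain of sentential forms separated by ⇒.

S ⇒ S S cat   [S ::= S S cat]
S S cat ⇒ S S cat S cat   [S ::= S S cat]
S S cat S cat ⇒ H S cat S cat   [S ::= H]
H S cat S cat ⇒ S south S cat S cat   [H ::= S south]
S south S cat S cat ⇒ H south S cat S cat   [S ::= H]
H south S cat S cat ⇒ S south south S cat S cat   [H ::= S south]
S south south S cat S cat ⇒ S S cat south south S cat S cat   [S ::= S S cat]
S S cat south south S cat S cat ⇒ S S cat S cat south south S cat S cat   [S ::= S S cat]
S S cat S cat south south S cat S cat ⇒ finds S cat S cat south south S cat S cat   [S ::= finds]
finds S cat S cat south south S cat S cat ⇒ finds finds cat S cat south south S cat S cat   [S ::= finds]
finds finds cat S cat south south S cat S cat ⇒ finds finds cat H cat south south S cat S cat   [S ::= H]
finds finds cat H cat south south S cat S cat ⇒ finds finds cat cat cat south south S cat S cat   [H ::= cat]
finds finds cat cat cat south south S cat S cat ⇒ finds finds cat cat cat south south finds cat S cat   [S ::= finds]
finds finds cat cat cat south south finds cat S cat ⇒ finds finds cat cat cat south south finds cat finds cat   [S ::= finds]

S ⇒ S S cat ⇒ S S cat S cat ⇒ H S cat S cat ⇒ S south S cat S cat ⇒ H south S cat S cat ⇒ S south south S cat S cat ⇒ S S cat south south S cat S cat ⇒ S S cat S cat south south S cat S cat ⇒ finds S cat S cat south south S cat S cat ⇒ finds finds cat S cat south south S cat S cat ⇒ finds finds cat H cat south south S cat S cat ⇒ finds finds cat cat cat south south S cat S cat ⇒ finds finds cat cat cat south south finds cat S cat ⇒ finds finds cat cat cat south south finds cat finds cat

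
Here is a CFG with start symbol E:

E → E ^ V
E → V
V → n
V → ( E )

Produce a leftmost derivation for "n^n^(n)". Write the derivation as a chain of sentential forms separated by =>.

E => E^V => E^V^V => V^V^V => n^V^V => n^n^V => n^n^(E) => n^n^(V) => n^n^(n)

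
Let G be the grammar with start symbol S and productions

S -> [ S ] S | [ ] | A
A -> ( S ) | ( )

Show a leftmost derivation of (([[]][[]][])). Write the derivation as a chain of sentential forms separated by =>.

S => A   [S -> A]
A => (S)   [A -> ( S )]
(S) => (A)   [S -> A]
(A) => ((S))   [A -> ( S )]
((S)) => (([S]S))   [S -> [ S ] S]
(([S]S)) => (([[]]S))   [S -> [ ]]
(([[]]S)) => (([[]][S]S))   [S -> [ S ] S]
(([[]][S]S)) => (([[]][[]]S))   [S -> [ ]]
(([[]][[]]S)) => (([[]][[]][]))   [S -> [ ]]

S => A => (S) => (A) => ((S)) => (([S]S)) => (([[]]S)) => (([[]][S]S)) => (([[]][[]]S)) => (([[]][[]][]))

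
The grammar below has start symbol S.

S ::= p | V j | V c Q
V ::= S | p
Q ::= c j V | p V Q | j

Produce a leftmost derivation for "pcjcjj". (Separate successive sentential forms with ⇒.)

S ⇒ Vj ⇒ Sj ⇒ VcQj ⇒ ScQj ⇒ VcQcQj ⇒ ScQcQj ⇒ pcQcQj ⇒ pcjcQj ⇒ pcjcjj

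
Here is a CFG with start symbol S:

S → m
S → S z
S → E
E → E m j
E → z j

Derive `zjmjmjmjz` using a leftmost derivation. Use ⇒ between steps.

S ⇒ Sz   [S → S z]
Sz ⇒ Ez   [S → E]
Ez ⇒ Emjz   [E → E m j]
Emjz ⇒ Emjmjz   [E → E m j]
Emjmjz ⇒ Emjmjmjz   [E → E m j]
Emjmjmjz ⇒ zjmjmjmjz   [E → z j]

S ⇒ Sz ⇒ Ez ⇒ Emjz ⇒ Emjmjz ⇒ Emjmjmjz ⇒ zjmjmjmjz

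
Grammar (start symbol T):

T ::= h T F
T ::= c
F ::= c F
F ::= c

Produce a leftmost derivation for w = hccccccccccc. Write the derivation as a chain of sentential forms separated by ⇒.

T ⇒ hTF   [T ::= h T F]
hTF ⇒ hcF   [T ::= c]
hcF ⇒ hccF   [F ::= c F]
hccF ⇒ hcccF   [F ::= c F]
hcccF ⇒ hccccF   [F ::= c F]
hccccF ⇒ hcccccF   [F ::= c F]
hcccccF ⇒ hccccccF   [F ::= c F]
hccccccF ⇒ hcccccccF   [F ::= c F]
hcccccccF ⇒ hccccccccF   [F ::= c F]
hccccccccF ⇒ hcccccccccF   [F ::= c F]
hcccccccccF ⇒ hccccccccccF   [F ::= c F]
hccccccccccF ⇒ hccccccccccc   [F ::= c]

T ⇒ hTF ⇒ hcF ⇒ hccF ⇒ hcccF ⇒ hccccF ⇒ hcccccF ⇒ hccccccF ⇒ hcccccccF ⇒ hccccccccF ⇒ hcccccccccF ⇒ hccccccccccF ⇒ hccccccccccc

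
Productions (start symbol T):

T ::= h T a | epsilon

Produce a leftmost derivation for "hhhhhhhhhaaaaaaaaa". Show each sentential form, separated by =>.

T => hTa => hhTaa => hhhTaaa => hhhhTaaaa => hhhhhTaaaaa => hhhhhhTaaaaaa => hhhhhhhTaaaaaaa => hhhhhhhhTaaaaaaaa => hhhhhhhhhTaaaaaaaaa => hhhhhhhhhaaaaaaaaa

T => hTa   [T ::= h T a]
hTa => hhTaa   [T ::= h T a]
hhTaa => hhhTaaa   [T ::= h T a]
hhhTaaa => hhhhTaaaa   [T ::= h T a]
hhhhTaaaa => hhhhhTaaaaa   [T ::= h T a]
hhhhhTaaaaa => hhhhhhTaaaaaa   [T ::= h T a]
hhhhhhTaaaaaa => hhhhhhhTaaaaaaa   [T ::= h T a]
hhhhhhhTaaaaaaa => hhhhhhhhTaaaaaaaa   [T ::= h T a]
hhhhhhhhTaaaaaaaa => hhhhhhhhhTaaaaaaaaa   [T ::= h T a]
hhhhhhhhhTaaaaaaaaa => hhhhhhhhhaaaaaaaaa   [T ::= epsilon]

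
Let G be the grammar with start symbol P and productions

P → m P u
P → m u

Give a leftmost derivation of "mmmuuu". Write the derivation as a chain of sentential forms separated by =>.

P => mPu   [P → m P u]
mPu => mmPuu   [P → m P u]
mmPuu => mmmuuu   [P → m u]

P => mPu => mmPuu => mmmuuu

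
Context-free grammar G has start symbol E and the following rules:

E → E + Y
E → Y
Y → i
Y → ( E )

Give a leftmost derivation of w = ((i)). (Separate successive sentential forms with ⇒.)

E ⇒ Y   [E → Y]
Y ⇒ (E)   [Y → ( E )]
(E) ⇒ (Y)   [E → Y]
(Y) ⇒ ((E))   [Y → ( E )]
((E)) ⇒ ((Y))   [E → Y]
((Y)) ⇒ ((i))   [Y → i]

E ⇒ Y ⇒ (E) ⇒ (Y) ⇒ ((E)) ⇒ ((Y)) ⇒ ((i))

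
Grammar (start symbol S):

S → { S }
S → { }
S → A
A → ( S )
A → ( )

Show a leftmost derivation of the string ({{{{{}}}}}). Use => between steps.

S => A   [S → A]
A => (S)   [A → ( S )]
(S) => ({S})   [S → { S }]
({S}) => ({{S}})   [S → { S }]
({{S}}) => ({{{S}}})   [S → { S }]
({{{S}}}) => ({{{{S}}}})   [S → { S }]
({{{{S}}}}) => ({{{{{}}}}})   [S → { }]

S=>A=>(S)=>({S})=>({{S}})=>({{{S}}})=>({{{{S}}}})=>({{{{{}}}}})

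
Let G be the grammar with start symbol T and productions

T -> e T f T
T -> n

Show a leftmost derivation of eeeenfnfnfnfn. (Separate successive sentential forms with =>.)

T => eTfT => eeTfTfT => eeeTfTfTfT => eeeeTfTfTfTfT => eeeenfTfTfTfT => eeeenfnfTfTfT => eeeenfnfnfTfT => eeeenfnfnfnfT => eeeenfnfnfnfn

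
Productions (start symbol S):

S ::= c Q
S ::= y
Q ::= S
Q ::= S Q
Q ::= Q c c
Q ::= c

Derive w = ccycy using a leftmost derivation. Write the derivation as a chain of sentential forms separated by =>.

S=>cQ=>cSQ=>ccQQ=>ccSQ=>ccyQ=>ccyS=>ccycQ=>ccycS=>ccycy

S => cQ   [S ::= c Q]
cQ => cSQ   [Q ::= S Q]
cSQ => ccQQ   [S ::= c Q]
ccQQ => ccSQ   [Q ::= S]
ccSQ => ccyQ   [S ::= y]
ccyQ => ccyS   [Q ::= S]
ccyS => ccycQ   [S ::= c Q]
ccycQ => ccycS   [Q ::= S]
ccycS => ccycy   [S ::= y]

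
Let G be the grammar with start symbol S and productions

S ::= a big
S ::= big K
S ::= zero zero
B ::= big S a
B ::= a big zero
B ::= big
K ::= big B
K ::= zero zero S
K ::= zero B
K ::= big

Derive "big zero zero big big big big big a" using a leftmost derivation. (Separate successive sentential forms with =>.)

S => big K => big zero zero S => big zero zero big K => big zero zero big big B => big zero zero big big big S a => big zero zero big big big big K a => big zero zero big big big big big a

S => big K   [S ::= big K]
big K => big zero zero S   [K ::= zero zero S]
big zero zero S => big zero zero big K   [S ::= big K]
big zero zero big K => big zero zero big big B   [K ::= big B]
big zero zero big big B => big zero zero big big big S a   [B ::= big S a]
big zero zero big big big S a => big zero zero big big big big K a   [S ::= big K]
big zero zero big big big big K a => big zero zero big big big big big a   [K ::= big]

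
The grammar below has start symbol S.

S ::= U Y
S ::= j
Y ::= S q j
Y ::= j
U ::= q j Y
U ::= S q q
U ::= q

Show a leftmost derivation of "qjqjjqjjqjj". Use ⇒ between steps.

S⇒UY⇒qjYY⇒qjSqjY⇒qjUYqjY⇒qjqjYYqjY⇒qjqjSqjYqjY⇒qjqjjqjYqjY⇒qjqjjqjjqjY⇒qjqjjqjjqjj

S ⇒ UY   [S ::= U Y]
UY ⇒ qjYY   [U ::= q j Y]
qjYY ⇒ qjSqjY   [Y ::= S q j]
qjSqjY ⇒ qjUYqjY   [S ::= U Y]
qjUYqjY ⇒ qjqjYYqjY   [U ::= q j Y]
qjqjYYqjY ⇒ qjqjSqjYqjY   [Y ::= S q j]
qjqjSqjYqjY ⇒ qjqjjqjYqjY   [S ::= j]
qjqjjqjYqjY ⇒ qjqjjqjjqjY   [Y ::= j]
qjqjjqjjqjY ⇒ qjqjjqjjqjj   [Y ::= j]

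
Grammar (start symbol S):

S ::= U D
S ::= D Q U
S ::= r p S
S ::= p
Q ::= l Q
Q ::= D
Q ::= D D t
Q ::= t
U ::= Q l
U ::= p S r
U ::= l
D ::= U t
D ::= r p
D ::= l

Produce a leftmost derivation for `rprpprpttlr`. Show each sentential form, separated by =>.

S => DQU => rpQU => rpDU => rprpU => rprppSr => rprppDQUr => rprpprpQUr => rprpprptUr => rprpprptQlr => rprpprpttlr

S => DQU   [S ::= D Q U]
DQU => rpQU   [D ::= r p]
rpQU => rpDU   [Q ::= D]
rpDU => rprpU   [D ::= r p]
rprpU => rprppSr   [U ::= p S r]
rprppSr => rprppDQUr   [S ::= D Q U]
rprppDQUr => rprpprpQUr   [D ::= r p]
rprpprpQUr => rprpprptUr   [Q ::= t]
rprpprptUr => rprpprptQlr   [U ::= Q l]
rprpprptQlr => rprpprpttlr   [Q ::= t]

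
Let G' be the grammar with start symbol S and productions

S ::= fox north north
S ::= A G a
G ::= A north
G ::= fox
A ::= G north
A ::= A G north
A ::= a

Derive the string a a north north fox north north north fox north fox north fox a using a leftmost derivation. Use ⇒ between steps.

S ⇒ A G a ⇒ A G north G a ⇒ A G north G north G a ⇒ G north G north G north G a ⇒ A north north G north G north G a ⇒ A G north north north G north G north G a ⇒ A G north G north north north G north G north G a ⇒ a G north G north north north G north G north G a ⇒ a A north north G north north north G north G north G a ⇒ a a north north G north north north G north G north G a ⇒ a a north north fox north north north G north G north G a ⇒ a a north north fox north north north fox north G north G a ⇒ a a north north fox north north north fox north fox north G a ⇒ a a north north fox north north north fox north fox north fox a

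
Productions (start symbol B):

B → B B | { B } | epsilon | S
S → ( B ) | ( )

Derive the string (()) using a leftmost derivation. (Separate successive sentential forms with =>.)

B => BB   [B → B B]
BB => BBB   [B → B B]
BBB => BBBB   [B → B B]
BBBB => SBBB   [B → S]
SBBB => (B)BBB   [S → ( B )]
(B)BBB => (S)BBB   [B → S]
(S)BBB => (())BBB   [S → ( )]
(())BBB => (())BB   [B → epsilon]
(())BB => (())B   [B → epsilon]
(())B => (())   [B → epsilon]

B=>BB=>BBB=>BBBB=>SBBB=>(B)BBB=>(S)BBB=>(())BBB=>(())BB=>(())B=>(())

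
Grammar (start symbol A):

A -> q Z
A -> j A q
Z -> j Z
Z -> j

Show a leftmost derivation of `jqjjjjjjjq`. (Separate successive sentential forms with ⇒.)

A ⇒ jAq ⇒ jqZq ⇒ jqjZq ⇒ jqjjZq ⇒ jqjjjZq ⇒ jqjjjjZq ⇒ jqjjjjjZq ⇒ jqjjjjjjZq ⇒ jqjjjjjjjq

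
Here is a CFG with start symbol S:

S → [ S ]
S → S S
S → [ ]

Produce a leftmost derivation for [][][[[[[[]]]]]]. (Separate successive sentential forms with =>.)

S => SS => SSS => []SS => [][]S => [][][S] => [][][[S]] => [][][[[S]]] => [][][[[[S]]]] => [][][[[[[S]]]]] => [][][[[[[[]]]]]]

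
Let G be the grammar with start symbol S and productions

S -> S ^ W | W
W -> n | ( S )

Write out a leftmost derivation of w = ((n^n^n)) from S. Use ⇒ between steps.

S ⇒ W   [S -> W]
W ⇒ (S)   [W -> ( S )]
(S) ⇒ (W)   [S -> W]
(W) ⇒ ((S))   [W -> ( S )]
((S)) ⇒ ((S^W))   [S -> S ^ W]
((S^W)) ⇒ ((S^W^W))   [S -> S ^ W]
((S^W^W)) ⇒ ((W^W^W))   [S -> W]
((W^W^W)) ⇒ ((n^W^W))   [W -> n]
((n^W^W)) ⇒ ((n^n^W))   [W -> n]
((n^n^W)) ⇒ ((n^n^n))   [W -> n]

S⇒W⇒(S)⇒(W)⇒((S))⇒((S^W))⇒((S^W^W))⇒((W^W^W))⇒((n^W^W))⇒((n^n^W))⇒((n^n^n))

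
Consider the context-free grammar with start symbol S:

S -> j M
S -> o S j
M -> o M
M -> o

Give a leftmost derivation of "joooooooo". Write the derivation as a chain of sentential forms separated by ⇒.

S ⇒ jM ⇒ joM ⇒ jooM ⇒ joooM ⇒ jooooM ⇒ joooooM ⇒ jooooooM ⇒ joooooooM ⇒ joooooooo

S ⇒ jM   [S -> j M]
jM ⇒ joM   [M -> o M]
joM ⇒ jooM   [M -> o M]
jooM ⇒ joooM   [M -> o M]
joooM ⇒ jooooM   [M -> o M]
jooooM ⇒ joooooM   [M -> o M]
joooooM ⇒ jooooooM   [M -> o M]
jooooooM ⇒ joooooooM   [M -> o M]
joooooooM ⇒ joooooooo   [M -> o]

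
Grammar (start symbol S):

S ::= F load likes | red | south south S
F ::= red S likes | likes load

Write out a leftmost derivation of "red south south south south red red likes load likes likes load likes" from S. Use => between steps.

S => F load likes => red S likes load likes => red south south S likes load likes => red south south south south S likes load likes => red south south south south F load likes likes load likes => red south south south south red S likes load likes likes load likes => red south south south south red red likes load likes likes load likes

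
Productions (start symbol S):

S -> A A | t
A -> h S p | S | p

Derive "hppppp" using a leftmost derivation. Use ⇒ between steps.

S ⇒ AA ⇒ hSpA ⇒ hAApA ⇒ hSApA ⇒ hAAApA ⇒ hpAApA ⇒ hppApA ⇒ hppppA ⇒ hppppp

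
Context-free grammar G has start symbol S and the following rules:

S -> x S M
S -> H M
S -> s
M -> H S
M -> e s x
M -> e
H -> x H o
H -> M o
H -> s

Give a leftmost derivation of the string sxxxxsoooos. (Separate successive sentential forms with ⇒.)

S ⇒ HM ⇒ sM ⇒ sHS ⇒ sxHoS ⇒ sxxHooS ⇒ sxxxHoooS ⇒ sxxxxHooooS ⇒ sxxxxsooooS ⇒ sxxxxsoooos

S ⇒ HM   [S -> H M]
HM ⇒ sM   [H -> s]
sM ⇒ sHS   [M -> H S]
sHS ⇒ sxHoS   [H -> x H o]
sxHoS ⇒ sxxHooS   [H -> x H o]
sxxHooS ⇒ sxxxHoooS   [H -> x H o]
sxxxHoooS ⇒ sxxxxHooooS   [H -> x H o]
sxxxxHooooS ⇒ sxxxxsooooS   [H -> s]
sxxxxsooooS ⇒ sxxxxsoooos   [S -> s]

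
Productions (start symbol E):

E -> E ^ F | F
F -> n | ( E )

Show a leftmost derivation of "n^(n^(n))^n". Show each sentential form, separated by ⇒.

E ⇒ E^F   [E -> E ^ F]
E^F ⇒ E^F^F   [E -> E ^ F]
E^F^F ⇒ F^F^F   [E -> F]
F^F^F ⇒ n^F^F   [F -> n]
n^F^F ⇒ n^(E)^F   [F -> ( E )]
n^(E)^F ⇒ n^(E^F)^F   [E -> E ^ F]
n^(E^F)^F ⇒ n^(F^F)^F   [E -> F]
n^(F^F)^F ⇒ n^(n^F)^F   [F -> n]
n^(n^F)^F ⇒ n^(n^(E))^F   [F -> ( E )]
n^(n^(E))^F ⇒ n^(n^(F))^F   [E -> F]
n^(n^(F))^F ⇒ n^(n^(n))^F   [F -> n]
n^(n^(n))^F ⇒ n^(n^(n))^n   [F -> n]

E ⇒ E^F ⇒ E^F^F ⇒ F^F^F ⇒ n^F^F ⇒ n^(E)^F ⇒ n^(E^F)^F ⇒ n^(F^F)^F ⇒ n^(n^F)^F ⇒ n^(n^(E))^F ⇒ n^(n^(F))^F ⇒ n^(n^(n))^F ⇒ n^(n^(n))^n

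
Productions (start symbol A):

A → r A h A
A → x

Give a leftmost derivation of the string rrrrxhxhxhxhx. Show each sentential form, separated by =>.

A=>rAhA=>rrAhAhA=>rrrAhAhAhA=>rrrrAhAhAhAhA=>rrrrxhAhAhAhA=>rrrrxhxhAhAhA=>rrrrxhxhxhAhA=>rrrrxhxhxhxhA=>rrrrxhxhxhxhx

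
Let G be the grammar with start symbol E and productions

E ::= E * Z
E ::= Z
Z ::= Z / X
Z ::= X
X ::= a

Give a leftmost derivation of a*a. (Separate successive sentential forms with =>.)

E=>E*Z=>Z*Z=>X*Z=>a*Z=>a*X=>a*a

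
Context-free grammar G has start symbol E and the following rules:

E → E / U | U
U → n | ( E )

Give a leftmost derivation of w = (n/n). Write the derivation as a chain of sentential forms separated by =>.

E => U => (E) => (E/U) => (U/U) => (n/U) => (n/n)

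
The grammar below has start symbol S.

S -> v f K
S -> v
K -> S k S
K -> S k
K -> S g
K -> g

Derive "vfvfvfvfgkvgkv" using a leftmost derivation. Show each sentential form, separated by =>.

S => vfK   [S -> v f K]
vfK => vfSkS   [K -> S k S]
vfSkS => vfvfKkS   [S -> v f K]
vfvfKkS => vfvfSgkS   [K -> S g]
vfvfSgkS => vfvfvfKgkS   [S -> v f K]
vfvfvfKgkS => vfvfvfSkSgkS   [K -> S k S]
vfvfvfSkSgkS => vfvfvfvfKkSgkS   [S -> v f K]
vfvfvfvfKkSgkS => vfvfvfvfgkSgkS   [K -> g]
vfvfvfvfgkSgkS => vfvfvfvfgkvgkS   [S -> v]
vfvfvfvfgkvgkS => vfvfvfvfgkvgkv   [S -> v]

S => vfK => vfSkS => vfvfKkS => vfvfSgkS => vfvfvfKgkS => vfvfvfSkSgkS => vfvfvfvfKkSgkS => vfvfvfvfgkSgkS => vfvfvfvfgkvgkS => vfvfvfvfgkvgkv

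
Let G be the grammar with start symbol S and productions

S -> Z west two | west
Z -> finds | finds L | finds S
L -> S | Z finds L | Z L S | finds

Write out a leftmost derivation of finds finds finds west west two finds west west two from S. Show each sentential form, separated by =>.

S => Z west two => finds L west two => finds Z L S west two => finds finds S L S west two => finds finds Z west two L S west two => finds finds finds S west two L S west two => finds finds finds west west two L S west two => finds finds finds west west two finds S west two => finds finds finds west west two finds west west two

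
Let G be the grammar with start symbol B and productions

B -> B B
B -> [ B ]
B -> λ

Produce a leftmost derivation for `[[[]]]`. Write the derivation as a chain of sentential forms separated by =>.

B => BB => [B]B => [BB]B => [BBB]B => [[B]BB]B => [[BB]BB]B => [[[B]B]BB]B => [[[]B]BB]B => [[[]]BB]B => [[[]]B]B => [[[]]]B => [[[]]]

B => BB   [B -> B B]
BB => [B]B   [B -> [ B ]]
[B]B => [BB]B   [B -> B B]
[BB]B => [BBB]B   [B -> B B]
[BBB]B => [[B]BB]B   [B -> [ B ]]
[[B]BB]B => [[BB]BB]B   [B -> B B]
[[BB]BB]B => [[[B]B]BB]B   [B -> [ B ]]
[[[B]B]BB]B => [[[]B]BB]B   [B -> λ]
[[[]B]BB]B => [[[]]BB]B   [B -> λ]
[[[]]BB]B => [[[]]B]B   [B -> λ]
[[[]]B]B => [[[]]]B   [B -> λ]
[[[]]]B => [[[]]]   [B -> λ]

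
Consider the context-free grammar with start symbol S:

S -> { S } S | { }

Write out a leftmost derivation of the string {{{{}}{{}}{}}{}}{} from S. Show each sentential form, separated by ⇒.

S⇒{S}S⇒{{S}S}S⇒{{{S}S}S}S⇒{{{{}}S}S}S⇒{{{{}}{S}S}S}S⇒{{{{}}{{}}S}S}S⇒{{{{}}{{}}{}}S}S⇒{{{{}}{{}}{}}{}}S⇒{{{{}}{{}}{}}{}}{}

S ⇒ {S}S   [S -> { S } S]
{S}S ⇒ {{S}S}S   [S -> { S } S]
{{S}S}S ⇒ {{{S}S}S}S   [S -> { S } S]
{{{S}S}S}S ⇒ {{{{}}S}S}S   [S -> { }]
{{{{}}S}S}S ⇒ {{{{}}{S}S}S}S   [S -> { S } S]
{{{{}}{S}S}S}S ⇒ {{{{}}{{}}S}S}S   [S -> { }]
{{{{}}{{}}S}S}S ⇒ {{{{}}{{}}{}}S}S   [S -> { }]
{{{{}}{{}}{}}S}S ⇒ {{{{}}{{}}{}}{}}S   [S -> { }]
{{{{}}{{}}{}}{}}S ⇒ {{{{}}{{}}{}}{}}{}   [S -> { }]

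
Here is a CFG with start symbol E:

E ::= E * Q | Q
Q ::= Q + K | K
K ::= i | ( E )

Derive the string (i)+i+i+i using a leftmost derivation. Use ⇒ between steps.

E ⇒ Q   [E ::= Q]
Q ⇒ Q+K   [Q ::= Q + K]
Q+K ⇒ Q+K+K   [Q ::= Q + K]
Q+K+K ⇒ Q+K+K+K   [Q ::= Q + K]
Q+K+K+K ⇒ K+K+K+K   [Q ::= K]
K+K+K+K ⇒ (E)+K+K+K   [K ::= ( E )]
(E)+K+K+K ⇒ (Q)+K+K+K   [E ::= Q]
(Q)+K+K+K ⇒ (K)+K+K+K   [Q ::= K]
(K)+K+K+K ⇒ (i)+K+K+K   [K ::= i]
(i)+K+K+K ⇒ (i)+i+K+K   [K ::= i]
(i)+i+K+K ⇒ (i)+i+i+K   [K ::= i]
(i)+i+i+K ⇒ (i)+i+i+i   [K ::= i]

E ⇒ Q ⇒ Q+K ⇒ Q+K+K ⇒ Q+K+K+K ⇒ K+K+K+K ⇒ (E)+K+K+K ⇒ (Q)+K+K+K ⇒ (K)+K+K+K ⇒ (i)+K+K+K ⇒ (i)+i+K+K ⇒ (i)+i+i+K ⇒ (i)+i+i+i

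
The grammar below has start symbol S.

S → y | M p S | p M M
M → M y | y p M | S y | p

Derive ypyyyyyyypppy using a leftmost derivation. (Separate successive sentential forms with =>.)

S => MpS => MypS => MyypS => MyyypS => ypMyyypS => ypMyyyypS => ypMyyyyypS => ypSyyyyyypS => ypyyyyyyypS => ypyyyyyyypMpS => ypyyyyyyypppS => ypyyyyyyypppy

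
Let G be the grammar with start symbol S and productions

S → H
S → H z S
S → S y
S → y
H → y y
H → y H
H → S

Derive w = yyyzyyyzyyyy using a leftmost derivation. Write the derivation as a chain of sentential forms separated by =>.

S => HzS   [S → H z S]
HzS => yHzS   [H → y H]
yHzS => yyyzS   [H → y y]
yyyzS => yyyzHzS   [S → H z S]
yyyzHzS => yyyzyHzS   [H → y H]
yyyzyHzS => yyyzyyyzS   [H → y y]
yyyzyyyzS => yyyzyyyzSy   [S → S y]
yyyzyyyzSy => yyyzyyyzSyy   [S → S y]
yyyzyyyzSyy => yyyzyyyzHyy   [S → H]
yyyzyyyzHyy => yyyzyyyzyyyy   [H → y y]

S=>HzS=>yHzS=>yyyzS=>yyyzHzS=>yyyzyHzS=>yyyzyyyzS=>yyyzyyyzSy=>yyyzyyyzSyy=>yyyzyyyzHyy=>yyyzyyyzyyyy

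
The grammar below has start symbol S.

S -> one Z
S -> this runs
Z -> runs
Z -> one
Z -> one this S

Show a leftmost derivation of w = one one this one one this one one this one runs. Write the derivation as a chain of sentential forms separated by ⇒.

S ⇒ one Z   [S -> one Z]
one Z ⇒ one one this S   [Z -> one this S]
one one this S ⇒ one one this one Z   [S -> one Z]
one one this one Z ⇒ one one this one one this S   [Z -> one this S]
one one this one one this S ⇒ one one this one one this one Z   [S -> one Z]
one one this one one this one Z ⇒ one one this one one this one one this S   [Z -> one this S]
one one this one one this one one this S ⇒ one one this one one this one one this one Z   [S -> one Z]
one one this one one this one one this one Z ⇒ one one this one one this one one this one runs   [Z -> runs]

S ⇒ one Z ⇒ one one this S ⇒ one one this one Z ⇒ one one this one one this S ⇒ one one this one one this one Z ⇒ one one this one one this one one this S ⇒ one one this one one this one one this one Z ⇒ one one this one one this one one this one runs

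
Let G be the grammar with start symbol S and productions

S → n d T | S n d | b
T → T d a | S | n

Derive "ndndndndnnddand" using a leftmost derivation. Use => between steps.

S=>Snd=>ndTnd=>ndTdand=>ndSdand=>ndndTdand=>ndndSdand=>ndndndTdand=>ndndndSdand=>ndndndSnddand=>ndndndndTnddand=>ndndndndnnddand

S => Snd   [S → S n d]
Snd => ndTnd   [S → n d T]
ndTnd => ndTdand   [T → T d a]
ndTdand => ndSdand   [T → S]
ndSdand => ndndTdand   [S → n d T]
ndndTdand => ndndSdand   [T → S]
ndndSdand => ndndndTdand   [S → n d T]
ndndndTdand => ndndndSdand   [T → S]
ndndndSdand => ndndndSnddand   [S → S n d]
ndndndSnddand => ndndndndTnddand   [S → n d T]
ndndndndTnddand => ndndndndnnddand   [T → n]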